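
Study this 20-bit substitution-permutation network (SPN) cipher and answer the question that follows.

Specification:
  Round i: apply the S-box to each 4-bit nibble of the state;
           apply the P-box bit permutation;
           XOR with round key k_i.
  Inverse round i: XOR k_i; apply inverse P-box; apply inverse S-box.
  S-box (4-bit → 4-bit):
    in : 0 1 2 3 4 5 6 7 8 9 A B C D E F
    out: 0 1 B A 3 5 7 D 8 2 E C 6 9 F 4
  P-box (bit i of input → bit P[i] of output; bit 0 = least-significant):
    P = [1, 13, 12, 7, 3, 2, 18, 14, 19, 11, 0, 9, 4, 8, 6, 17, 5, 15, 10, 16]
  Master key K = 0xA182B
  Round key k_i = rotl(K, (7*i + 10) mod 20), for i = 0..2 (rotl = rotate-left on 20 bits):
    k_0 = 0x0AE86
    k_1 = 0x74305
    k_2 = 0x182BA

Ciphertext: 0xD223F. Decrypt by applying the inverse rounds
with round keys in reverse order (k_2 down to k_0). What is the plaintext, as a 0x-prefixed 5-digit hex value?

s_0 = ciphertext = 0xD223F
s_1 = InvRound(s_0, k_2) = 0x905C3
s_2 = InvRound(s_1, k_1) = 0xFBDAD
s_3 = InvRound(s_2, k_0) = 0xD3755

0xD3755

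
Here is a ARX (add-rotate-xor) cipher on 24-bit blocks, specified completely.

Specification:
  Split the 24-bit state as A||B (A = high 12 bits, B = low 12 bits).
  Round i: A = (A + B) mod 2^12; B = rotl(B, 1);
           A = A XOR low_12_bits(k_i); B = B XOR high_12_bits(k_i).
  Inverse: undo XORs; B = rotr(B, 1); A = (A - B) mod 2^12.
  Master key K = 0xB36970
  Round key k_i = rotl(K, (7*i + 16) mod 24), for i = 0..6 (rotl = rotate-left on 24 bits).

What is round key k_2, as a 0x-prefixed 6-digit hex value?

K = 0xB36970
k_0 = rotl(K, (7*0+16) mod 24) = rotl(K, 16) = 0x70B369
k_1 = rotl(K, (7*1+16) mod 24) = rotl(K, 23) = 0x59B4B8
k_2 = rotl(K, (7*2+16) mod 24) = rotl(K, 6) = 0xDA5C2C

0xDA5C2C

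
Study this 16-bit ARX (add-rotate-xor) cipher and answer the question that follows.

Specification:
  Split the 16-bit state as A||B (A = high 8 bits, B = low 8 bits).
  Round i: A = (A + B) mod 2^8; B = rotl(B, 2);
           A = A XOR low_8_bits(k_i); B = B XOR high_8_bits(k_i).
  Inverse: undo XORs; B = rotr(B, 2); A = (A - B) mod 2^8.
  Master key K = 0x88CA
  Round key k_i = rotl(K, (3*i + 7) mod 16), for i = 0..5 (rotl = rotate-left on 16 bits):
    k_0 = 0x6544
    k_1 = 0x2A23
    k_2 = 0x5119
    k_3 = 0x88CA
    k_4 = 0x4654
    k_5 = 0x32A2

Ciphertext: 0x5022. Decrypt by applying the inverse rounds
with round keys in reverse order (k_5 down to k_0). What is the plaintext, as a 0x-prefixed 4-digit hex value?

s_0 = ciphertext = 0x5022
s_1 = InvRound(s_0, k_5) = 0xEE04
s_2 = InvRound(s_1, k_4) = 0x2A90
s_3 = InvRound(s_2, k_3) = 0xDA06
s_4 = InvRound(s_3, k_2) = 0xEED5
s_5 = InvRound(s_4, k_1) = 0xCEFF
s_6 = InvRound(s_5, k_0) = 0xE4A6

0xE4A6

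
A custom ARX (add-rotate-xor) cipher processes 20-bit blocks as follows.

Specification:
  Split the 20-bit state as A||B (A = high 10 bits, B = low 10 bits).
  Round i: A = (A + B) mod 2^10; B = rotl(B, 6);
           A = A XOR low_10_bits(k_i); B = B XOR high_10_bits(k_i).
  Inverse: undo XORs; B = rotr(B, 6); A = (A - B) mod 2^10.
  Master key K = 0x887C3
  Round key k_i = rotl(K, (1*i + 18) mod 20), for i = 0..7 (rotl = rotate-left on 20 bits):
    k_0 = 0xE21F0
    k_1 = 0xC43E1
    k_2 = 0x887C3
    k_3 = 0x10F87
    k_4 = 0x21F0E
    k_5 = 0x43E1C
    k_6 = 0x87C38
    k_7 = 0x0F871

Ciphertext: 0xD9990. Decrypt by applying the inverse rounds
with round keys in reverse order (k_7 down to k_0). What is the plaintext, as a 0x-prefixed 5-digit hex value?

s_0 = ciphertext = 0xD9990
s_1 = InvRound(s_0, k_7) = 0x0C6E6
s_2 = InvRound(s_1, k_6) = 0x1DB93
s_3 = InvRound(s_2, k_5) = 0x281CA
s_4 = InvRound(s_3, k_4) = 0xB64D5
s_5 = InvRound(s_4, k_3) = 0xFF162
s_6 = InvRound(s_5, k_2) = 0x0083D
s_7 = InvRound(s_6, k_1) = 0x41EDC
s_8 = InvRound(s_7, k_0) = 0xEC945

0xEC945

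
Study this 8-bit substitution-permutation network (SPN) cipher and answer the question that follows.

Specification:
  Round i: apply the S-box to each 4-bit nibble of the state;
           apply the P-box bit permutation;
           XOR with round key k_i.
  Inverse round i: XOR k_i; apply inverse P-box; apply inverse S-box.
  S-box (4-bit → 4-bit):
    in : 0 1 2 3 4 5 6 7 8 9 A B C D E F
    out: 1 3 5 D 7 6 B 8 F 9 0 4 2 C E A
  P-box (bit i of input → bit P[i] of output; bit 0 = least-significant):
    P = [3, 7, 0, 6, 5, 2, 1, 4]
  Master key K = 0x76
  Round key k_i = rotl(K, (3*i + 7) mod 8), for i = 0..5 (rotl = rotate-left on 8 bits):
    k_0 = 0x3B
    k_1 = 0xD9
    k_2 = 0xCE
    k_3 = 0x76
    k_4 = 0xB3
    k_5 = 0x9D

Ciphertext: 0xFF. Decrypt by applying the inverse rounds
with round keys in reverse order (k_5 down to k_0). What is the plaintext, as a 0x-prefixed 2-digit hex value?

s_0 = ciphertext = 0xFF
s_1 = InvRound(s_0, k_5) = 0x27
s_2 = InvRound(s_1, k_4) = 0xFC
s_3 = InvRound(s_2, k_3) = 0xB1
s_4 = InvRound(s_3, k_2) = 0x83
s_5 = InvRound(s_4, k_1) = 0xD9
s_6 = InvRound(s_5, k_0) = 0x2F

0x2F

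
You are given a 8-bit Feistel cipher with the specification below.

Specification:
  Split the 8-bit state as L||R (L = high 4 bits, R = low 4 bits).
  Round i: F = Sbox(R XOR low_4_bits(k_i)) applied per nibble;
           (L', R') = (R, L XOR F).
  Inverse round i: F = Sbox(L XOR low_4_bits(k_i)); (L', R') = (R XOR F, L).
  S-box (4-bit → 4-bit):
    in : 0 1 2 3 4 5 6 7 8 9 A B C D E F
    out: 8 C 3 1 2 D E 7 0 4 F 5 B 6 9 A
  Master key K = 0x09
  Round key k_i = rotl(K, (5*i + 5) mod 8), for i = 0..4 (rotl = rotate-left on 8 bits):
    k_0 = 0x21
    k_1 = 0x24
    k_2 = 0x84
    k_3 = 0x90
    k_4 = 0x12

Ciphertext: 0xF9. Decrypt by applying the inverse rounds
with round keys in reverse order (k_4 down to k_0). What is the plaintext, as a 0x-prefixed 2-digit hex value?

0x22

s_0 = ciphertext = 0xF9
s_1 = InvRound(s_0, k_4) = 0xFF
s_2 = InvRound(s_1, k_3) = 0x5F
s_3 = InvRound(s_2, k_2) = 0x35
s_4 = InvRound(s_3, k_1) = 0x23
s_5 = InvRound(s_4, k_0) = 0x22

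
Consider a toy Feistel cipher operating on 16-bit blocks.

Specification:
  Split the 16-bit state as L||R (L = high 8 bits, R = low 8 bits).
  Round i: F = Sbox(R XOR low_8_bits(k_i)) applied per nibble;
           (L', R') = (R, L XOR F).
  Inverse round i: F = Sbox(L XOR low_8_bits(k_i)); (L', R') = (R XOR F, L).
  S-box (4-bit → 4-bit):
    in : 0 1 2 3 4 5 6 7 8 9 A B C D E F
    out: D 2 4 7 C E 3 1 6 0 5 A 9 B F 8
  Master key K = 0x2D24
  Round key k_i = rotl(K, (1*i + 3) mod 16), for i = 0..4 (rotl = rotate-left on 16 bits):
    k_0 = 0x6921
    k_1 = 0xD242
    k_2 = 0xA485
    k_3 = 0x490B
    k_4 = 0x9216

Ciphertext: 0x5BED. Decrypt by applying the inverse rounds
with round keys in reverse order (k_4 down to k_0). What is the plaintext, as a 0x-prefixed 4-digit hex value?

0xF425

s_0 = ciphertext = 0x5BED
s_1 = InvRound(s_0, k_4) = 0x265B
s_2 = InvRound(s_1, k_3) = 0x1026
s_3 = InvRound(s_2, k_2) = 0x2810
s_4 = InvRound(s_3, k_1) = 0x2528
s_5 = InvRound(s_4, k_0) = 0xF425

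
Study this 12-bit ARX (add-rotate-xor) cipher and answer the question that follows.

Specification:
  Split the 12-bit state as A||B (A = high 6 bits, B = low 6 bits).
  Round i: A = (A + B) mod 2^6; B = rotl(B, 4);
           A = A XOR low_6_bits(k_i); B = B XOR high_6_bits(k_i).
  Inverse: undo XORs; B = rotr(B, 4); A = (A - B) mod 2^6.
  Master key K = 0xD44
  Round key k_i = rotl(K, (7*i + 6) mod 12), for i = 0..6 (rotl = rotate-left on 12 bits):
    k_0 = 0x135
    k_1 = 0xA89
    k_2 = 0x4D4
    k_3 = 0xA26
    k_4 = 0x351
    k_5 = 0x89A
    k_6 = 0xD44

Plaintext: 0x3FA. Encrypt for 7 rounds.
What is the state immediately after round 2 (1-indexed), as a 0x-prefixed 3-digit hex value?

s_0 = plaintext = 0x3FA
s_1 = Round(s_0, k_0) = 0xF2A
s_2 = Round(s_1, k_1) = 0xBC0
s_3 = Round(s_2, k_2) = 0xED3
s_4 = Round(s_3, k_3) = 0xA1C
s_5 = Round(s_4, k_4) = 0x54A
s_6 = Round(s_5, k_5) = 0x140
s_7 = Round(s_6, k_6) = 0x075

0xBC0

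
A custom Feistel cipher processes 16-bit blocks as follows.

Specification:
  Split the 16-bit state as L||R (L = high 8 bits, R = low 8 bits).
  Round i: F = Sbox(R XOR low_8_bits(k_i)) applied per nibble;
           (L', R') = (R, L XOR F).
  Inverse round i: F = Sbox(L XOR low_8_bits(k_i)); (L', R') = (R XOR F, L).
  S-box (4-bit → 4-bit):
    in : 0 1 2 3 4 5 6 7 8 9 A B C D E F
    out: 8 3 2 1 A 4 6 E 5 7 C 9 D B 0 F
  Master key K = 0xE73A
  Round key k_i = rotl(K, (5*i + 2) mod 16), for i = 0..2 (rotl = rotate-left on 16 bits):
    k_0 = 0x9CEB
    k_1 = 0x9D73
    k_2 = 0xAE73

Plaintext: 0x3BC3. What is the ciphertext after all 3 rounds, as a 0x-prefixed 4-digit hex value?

0xA8A7

s_0 = plaintext = 0x3BC3
s_1 = Round(s_0, k_0) = 0xC31E
s_2 = Round(s_1, k_1) = 0x1EA8
s_3 = Round(s_2, k_2) = 0xA8A7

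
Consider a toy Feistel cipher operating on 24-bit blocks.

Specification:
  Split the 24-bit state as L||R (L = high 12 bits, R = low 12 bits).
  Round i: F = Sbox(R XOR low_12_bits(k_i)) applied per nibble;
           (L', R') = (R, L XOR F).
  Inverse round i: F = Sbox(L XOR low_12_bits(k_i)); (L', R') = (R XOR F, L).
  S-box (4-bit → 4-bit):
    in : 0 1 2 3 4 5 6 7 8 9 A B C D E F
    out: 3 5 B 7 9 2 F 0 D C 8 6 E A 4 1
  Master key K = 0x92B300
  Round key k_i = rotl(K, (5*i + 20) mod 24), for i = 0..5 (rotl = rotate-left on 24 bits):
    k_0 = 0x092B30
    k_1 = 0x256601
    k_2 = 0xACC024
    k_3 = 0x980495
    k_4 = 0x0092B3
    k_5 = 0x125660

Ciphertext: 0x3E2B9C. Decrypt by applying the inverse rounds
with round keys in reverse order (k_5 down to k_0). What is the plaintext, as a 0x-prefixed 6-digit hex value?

0x12D6CB

s_0 = ciphertext = 0x3E2B9C
s_1 = InvRound(s_0, k_5) = 0x9473E2
s_2 = InvRound(s_1, k_4) = 0x5FB947
s_3 = InvRound(s_2, k_3) = 0xCB35FB
s_4 = InvRound(s_3, k_2) = 0xB3BCB3
s_5 = InvRound(s_4, k_1) = 0x6CBB3B
s_6 = InvRound(s_5, k_0) = 0x12D6CB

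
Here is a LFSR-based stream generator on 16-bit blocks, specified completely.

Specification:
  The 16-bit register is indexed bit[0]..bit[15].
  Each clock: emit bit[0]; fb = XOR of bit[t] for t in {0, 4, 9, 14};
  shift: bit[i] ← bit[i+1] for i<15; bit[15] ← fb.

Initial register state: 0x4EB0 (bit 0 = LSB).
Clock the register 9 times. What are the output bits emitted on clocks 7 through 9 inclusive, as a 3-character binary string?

010

reg_0 = 0x4EB0
clock 1: out=0, reg = 0xA758
clock 2: out=0, reg = 0x53AC
clock 3: out=0, reg = 0x29D6
clock 4: out=0, reg = 0x94EB
clock 5: out=1, reg = 0xCA75
clock 6: out=1, reg = 0x653A
clock 7: out=0, reg = 0x329D
clock 8: out=1, reg = 0x994E
clock 9: out=0, reg = 0x4CA7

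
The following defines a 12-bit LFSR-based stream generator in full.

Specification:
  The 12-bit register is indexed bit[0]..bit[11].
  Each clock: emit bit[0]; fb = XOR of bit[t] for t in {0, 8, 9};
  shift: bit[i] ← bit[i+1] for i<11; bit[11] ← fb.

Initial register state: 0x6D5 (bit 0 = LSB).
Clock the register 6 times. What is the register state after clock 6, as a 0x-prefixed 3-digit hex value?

reg_0 = 0x6D5
clock 1: out=1, reg = 0x36A
clock 2: out=0, reg = 0x1B5
clock 3: out=1, reg = 0x0DA
clock 4: out=0, reg = 0x06D
clock 5: out=1, reg = 0x836
clock 6: out=0, reg = 0x41B

0x41B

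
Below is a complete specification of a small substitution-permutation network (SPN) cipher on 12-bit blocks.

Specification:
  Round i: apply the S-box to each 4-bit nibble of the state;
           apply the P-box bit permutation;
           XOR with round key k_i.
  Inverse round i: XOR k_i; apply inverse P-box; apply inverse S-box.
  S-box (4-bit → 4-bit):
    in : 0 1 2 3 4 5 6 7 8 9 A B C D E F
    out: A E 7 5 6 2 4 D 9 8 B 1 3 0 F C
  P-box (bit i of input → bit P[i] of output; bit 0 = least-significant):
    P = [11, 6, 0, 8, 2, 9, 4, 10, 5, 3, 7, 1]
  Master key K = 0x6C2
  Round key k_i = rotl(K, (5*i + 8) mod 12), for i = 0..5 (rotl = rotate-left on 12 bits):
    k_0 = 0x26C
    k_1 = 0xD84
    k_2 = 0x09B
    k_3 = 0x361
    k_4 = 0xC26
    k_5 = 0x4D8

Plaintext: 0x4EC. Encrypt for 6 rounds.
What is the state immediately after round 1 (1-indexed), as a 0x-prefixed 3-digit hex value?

s_0 = plaintext = 0x4EC
s_1 = Round(s_0, k_0) = 0xCB0
s_2 = Round(s_1, k_1) = 0xCE8
s_3 = Round(s_2, k_2) = 0xFA7
s_4 = Round(s_3, k_3) = 0xCE6
s_5 = Round(s_4, k_4) = 0xA1B
s_6 = Round(s_5, k_5) = 0xAE2

0xCB0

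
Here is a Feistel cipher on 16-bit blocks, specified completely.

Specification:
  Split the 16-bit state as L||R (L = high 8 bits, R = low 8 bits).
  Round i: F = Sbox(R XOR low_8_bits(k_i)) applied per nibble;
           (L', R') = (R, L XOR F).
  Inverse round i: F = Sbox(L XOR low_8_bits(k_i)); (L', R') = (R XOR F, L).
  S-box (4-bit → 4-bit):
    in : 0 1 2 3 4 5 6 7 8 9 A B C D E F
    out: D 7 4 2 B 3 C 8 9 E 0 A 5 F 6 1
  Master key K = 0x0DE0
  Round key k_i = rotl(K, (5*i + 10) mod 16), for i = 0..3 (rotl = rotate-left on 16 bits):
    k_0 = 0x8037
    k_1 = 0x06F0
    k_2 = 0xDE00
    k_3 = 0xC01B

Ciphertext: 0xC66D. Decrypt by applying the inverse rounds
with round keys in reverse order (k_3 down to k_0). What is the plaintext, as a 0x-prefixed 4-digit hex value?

0x1566

s_0 = ciphertext = 0xC66D
s_1 = InvRound(s_0, k_3) = 0x92C6
s_2 = InvRound(s_1, k_2) = 0x2292
s_3 = InvRound(s_2, k_1) = 0x6622
s_4 = InvRound(s_3, k_0) = 0x1566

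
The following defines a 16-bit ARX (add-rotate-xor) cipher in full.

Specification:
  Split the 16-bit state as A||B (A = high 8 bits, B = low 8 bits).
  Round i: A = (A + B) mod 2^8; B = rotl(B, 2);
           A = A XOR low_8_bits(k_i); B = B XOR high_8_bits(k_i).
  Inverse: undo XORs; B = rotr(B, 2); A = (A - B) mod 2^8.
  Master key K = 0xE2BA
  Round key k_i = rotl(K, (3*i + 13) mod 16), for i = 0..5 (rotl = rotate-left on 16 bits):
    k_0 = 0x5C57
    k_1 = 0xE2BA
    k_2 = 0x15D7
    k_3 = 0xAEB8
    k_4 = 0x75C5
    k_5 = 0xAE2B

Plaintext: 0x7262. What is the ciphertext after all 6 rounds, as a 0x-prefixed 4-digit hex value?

s_0 = plaintext = 0x7262
s_1 = Round(s_0, k_0) = 0x83D5
s_2 = Round(s_1, k_1) = 0xE2B5
s_3 = Round(s_2, k_2) = 0x40C3
s_4 = Round(s_3, k_3) = 0xBBA1
s_5 = Round(s_4, k_4) = 0x99F3
s_6 = Round(s_5, k_5) = 0xA761

0xA761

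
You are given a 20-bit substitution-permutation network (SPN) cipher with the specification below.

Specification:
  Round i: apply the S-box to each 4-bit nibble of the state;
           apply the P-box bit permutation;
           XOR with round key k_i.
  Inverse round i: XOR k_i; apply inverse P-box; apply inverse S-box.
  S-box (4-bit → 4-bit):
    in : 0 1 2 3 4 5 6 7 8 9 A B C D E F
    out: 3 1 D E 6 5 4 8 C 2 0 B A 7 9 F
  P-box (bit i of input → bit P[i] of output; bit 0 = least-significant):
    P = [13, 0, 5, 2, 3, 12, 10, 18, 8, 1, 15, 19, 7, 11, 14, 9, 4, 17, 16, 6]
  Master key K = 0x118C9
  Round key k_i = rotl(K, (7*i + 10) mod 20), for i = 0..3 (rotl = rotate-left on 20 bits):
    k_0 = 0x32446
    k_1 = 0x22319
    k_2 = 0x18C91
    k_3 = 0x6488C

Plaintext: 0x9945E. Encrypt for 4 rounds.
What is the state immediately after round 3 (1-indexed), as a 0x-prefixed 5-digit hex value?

0x56338

s_0 = plaintext = 0x9945E
s_1 = Round(s_0, k_0) = 0x18848
s_2 = Round(s_1, k_1) = 0xAF52D
s_3 = Round(s_2, k_2) = 0x56338
s_4 = Round(s_3, k_3) = 0xB9CBA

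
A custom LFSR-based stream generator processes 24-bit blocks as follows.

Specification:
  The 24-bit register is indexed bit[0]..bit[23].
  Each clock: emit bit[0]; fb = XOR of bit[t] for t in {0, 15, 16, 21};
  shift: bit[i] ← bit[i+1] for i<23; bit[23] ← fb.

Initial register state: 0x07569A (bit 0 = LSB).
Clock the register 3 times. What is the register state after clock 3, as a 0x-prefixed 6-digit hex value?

reg_0 = 0x07569A
clock 1: out=0, reg = 0x83AB4D
clock 2: out=1, reg = 0xC1D5A6
clock 3: out=0, reg = 0x60EAD3

0x60EAD3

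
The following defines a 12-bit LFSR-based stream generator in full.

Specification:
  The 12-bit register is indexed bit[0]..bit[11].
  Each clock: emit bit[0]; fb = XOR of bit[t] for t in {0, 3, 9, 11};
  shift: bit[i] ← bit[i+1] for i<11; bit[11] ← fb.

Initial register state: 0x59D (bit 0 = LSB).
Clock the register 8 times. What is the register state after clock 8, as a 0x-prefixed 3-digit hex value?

0x045

reg_0 = 0x59D
clock 1: out=1, reg = 0x2CE
clock 2: out=0, reg = 0x167
clock 3: out=1, reg = 0x8B3
clock 4: out=1, reg = 0x459
clock 5: out=1, reg = 0x22C
clock 6: out=0, reg = 0x116
clock 7: out=0, reg = 0x08B
clock 8: out=1, reg = 0x045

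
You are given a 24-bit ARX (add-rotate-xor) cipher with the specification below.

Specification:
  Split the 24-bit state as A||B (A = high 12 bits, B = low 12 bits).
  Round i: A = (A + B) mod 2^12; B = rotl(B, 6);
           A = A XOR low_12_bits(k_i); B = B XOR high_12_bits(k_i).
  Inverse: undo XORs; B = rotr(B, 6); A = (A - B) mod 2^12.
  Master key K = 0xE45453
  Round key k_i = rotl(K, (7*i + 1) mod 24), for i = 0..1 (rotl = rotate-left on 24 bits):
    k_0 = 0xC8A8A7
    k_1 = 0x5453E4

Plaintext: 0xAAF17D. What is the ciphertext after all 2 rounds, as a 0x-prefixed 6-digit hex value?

s_0 = plaintext = 0xAAF17D
s_1 = Round(s_0, k_0) = 0x48B3CF
s_2 = Round(s_1, k_1) = 0xBBE68A

0xBBE68A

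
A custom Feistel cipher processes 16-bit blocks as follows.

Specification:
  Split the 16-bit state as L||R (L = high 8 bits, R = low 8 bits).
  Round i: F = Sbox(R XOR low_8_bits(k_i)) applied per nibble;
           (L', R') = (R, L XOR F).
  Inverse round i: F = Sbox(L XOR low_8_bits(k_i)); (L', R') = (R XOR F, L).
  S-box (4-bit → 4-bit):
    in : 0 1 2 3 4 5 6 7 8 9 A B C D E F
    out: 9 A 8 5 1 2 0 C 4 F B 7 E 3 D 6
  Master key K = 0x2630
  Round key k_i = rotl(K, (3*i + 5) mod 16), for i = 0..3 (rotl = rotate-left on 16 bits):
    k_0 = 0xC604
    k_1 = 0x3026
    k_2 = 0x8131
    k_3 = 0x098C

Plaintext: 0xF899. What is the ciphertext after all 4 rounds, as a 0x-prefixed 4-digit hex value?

0x8C83

s_0 = plaintext = 0xF899
s_1 = Round(s_0, k_0) = 0x990B
s_2 = Round(s_1, k_1) = 0x0B1A
s_3 = Round(s_2, k_2) = 0x1A8C
s_4 = Round(s_3, k_3) = 0x8C83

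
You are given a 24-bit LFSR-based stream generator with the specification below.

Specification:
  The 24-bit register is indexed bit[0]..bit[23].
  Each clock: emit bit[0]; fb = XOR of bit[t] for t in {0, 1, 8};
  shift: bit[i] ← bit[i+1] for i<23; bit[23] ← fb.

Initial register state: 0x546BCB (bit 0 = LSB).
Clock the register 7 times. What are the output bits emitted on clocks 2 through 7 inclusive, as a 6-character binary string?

reg_0 = 0x546BCB
clock 1: out=1, reg = 0xAA35E5
clock 2: out=1, reg = 0x551AF2
clock 3: out=0, reg = 0xAA8D79
clock 4: out=1, reg = 0x5546BC
clock 5: out=0, reg = 0x2AA35E
clock 6: out=0, reg = 0x1551AF
clock 7: out=1, reg = 0x8AA8D7

101001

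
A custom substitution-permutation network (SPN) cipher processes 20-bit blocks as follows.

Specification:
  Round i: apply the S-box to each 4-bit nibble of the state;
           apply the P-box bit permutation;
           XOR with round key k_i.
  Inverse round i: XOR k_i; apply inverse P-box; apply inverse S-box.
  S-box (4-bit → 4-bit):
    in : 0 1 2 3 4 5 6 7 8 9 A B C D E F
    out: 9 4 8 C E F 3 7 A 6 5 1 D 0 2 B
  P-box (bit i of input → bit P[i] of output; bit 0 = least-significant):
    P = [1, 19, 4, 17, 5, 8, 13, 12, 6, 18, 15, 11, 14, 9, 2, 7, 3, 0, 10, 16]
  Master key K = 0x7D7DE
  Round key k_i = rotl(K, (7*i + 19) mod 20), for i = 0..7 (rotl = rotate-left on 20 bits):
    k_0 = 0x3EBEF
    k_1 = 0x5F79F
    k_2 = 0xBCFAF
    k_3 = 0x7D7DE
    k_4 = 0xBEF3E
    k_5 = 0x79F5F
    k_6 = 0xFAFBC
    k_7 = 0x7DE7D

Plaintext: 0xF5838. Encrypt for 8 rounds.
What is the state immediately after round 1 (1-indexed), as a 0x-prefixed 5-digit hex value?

s_0 = plaintext = 0xF5838
s_1 = Round(s_0, k_0) = 0xC9162
s_2 = Round(s_1, k_1) = 0x670B3
s_3 = Round(s_2, k_2) = 0x985D2
s_4 = Round(s_3, k_3) = 0x1591F
s_5 = Round(s_4, k_4) = 0x509B8
s_6 = Round(s_5, k_5) = 0x85BF6
s_7 = Round(s_6, k_6) = 0x6FC5B
s_8 = Round(s_7, k_7) = 0x72596

0xC9162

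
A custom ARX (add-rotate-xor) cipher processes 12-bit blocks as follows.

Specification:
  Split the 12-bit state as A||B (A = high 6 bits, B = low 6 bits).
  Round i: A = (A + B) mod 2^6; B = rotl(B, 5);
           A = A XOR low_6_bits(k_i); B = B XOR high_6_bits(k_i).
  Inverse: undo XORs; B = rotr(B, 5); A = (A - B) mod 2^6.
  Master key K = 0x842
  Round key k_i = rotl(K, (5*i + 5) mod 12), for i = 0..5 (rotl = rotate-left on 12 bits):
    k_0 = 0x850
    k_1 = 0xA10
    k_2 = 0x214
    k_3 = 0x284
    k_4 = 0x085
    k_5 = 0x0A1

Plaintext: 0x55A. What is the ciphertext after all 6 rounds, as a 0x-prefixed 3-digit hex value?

s_0 = plaintext = 0x55A
s_1 = Round(s_0, k_0) = 0xFEC
s_2 = Round(s_1, k_1) = 0xEFE
s_3 = Round(s_2, k_2) = 0xB57
s_4 = Round(s_3, k_3) = 0x021
s_5 = Round(s_4, k_4) = 0x932
s_6 = Round(s_5, k_5) = 0xDDB

0xDDB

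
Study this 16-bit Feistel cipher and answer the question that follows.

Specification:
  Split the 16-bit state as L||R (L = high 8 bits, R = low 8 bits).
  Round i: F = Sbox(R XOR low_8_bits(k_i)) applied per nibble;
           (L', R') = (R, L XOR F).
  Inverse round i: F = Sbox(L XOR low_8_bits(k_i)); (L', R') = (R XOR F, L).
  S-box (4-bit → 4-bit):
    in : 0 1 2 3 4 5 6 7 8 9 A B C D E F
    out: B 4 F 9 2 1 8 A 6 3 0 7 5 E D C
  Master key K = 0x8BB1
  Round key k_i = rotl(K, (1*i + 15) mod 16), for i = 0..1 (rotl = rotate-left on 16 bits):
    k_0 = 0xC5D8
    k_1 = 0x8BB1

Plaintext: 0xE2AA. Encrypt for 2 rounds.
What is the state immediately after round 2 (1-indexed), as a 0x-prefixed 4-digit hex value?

0x4D6F

s_0 = plaintext = 0xE2AA
s_1 = Round(s_0, k_0) = 0xAA4D
s_2 = Round(s_1, k_1) = 0x4D6F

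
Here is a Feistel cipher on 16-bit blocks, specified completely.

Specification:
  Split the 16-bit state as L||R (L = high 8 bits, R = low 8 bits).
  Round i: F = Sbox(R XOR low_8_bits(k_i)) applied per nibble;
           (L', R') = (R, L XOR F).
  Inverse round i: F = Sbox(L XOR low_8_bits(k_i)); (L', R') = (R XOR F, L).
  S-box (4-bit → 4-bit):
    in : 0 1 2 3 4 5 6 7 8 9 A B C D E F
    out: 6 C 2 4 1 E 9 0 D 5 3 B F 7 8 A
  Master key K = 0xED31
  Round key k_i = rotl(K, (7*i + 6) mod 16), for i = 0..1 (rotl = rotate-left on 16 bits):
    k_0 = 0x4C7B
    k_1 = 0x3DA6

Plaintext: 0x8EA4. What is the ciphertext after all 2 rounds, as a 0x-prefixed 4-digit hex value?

0xF446

s_0 = plaintext = 0x8EA4
s_1 = Round(s_0, k_0) = 0xA4F4
s_2 = Round(s_1, k_1) = 0xF446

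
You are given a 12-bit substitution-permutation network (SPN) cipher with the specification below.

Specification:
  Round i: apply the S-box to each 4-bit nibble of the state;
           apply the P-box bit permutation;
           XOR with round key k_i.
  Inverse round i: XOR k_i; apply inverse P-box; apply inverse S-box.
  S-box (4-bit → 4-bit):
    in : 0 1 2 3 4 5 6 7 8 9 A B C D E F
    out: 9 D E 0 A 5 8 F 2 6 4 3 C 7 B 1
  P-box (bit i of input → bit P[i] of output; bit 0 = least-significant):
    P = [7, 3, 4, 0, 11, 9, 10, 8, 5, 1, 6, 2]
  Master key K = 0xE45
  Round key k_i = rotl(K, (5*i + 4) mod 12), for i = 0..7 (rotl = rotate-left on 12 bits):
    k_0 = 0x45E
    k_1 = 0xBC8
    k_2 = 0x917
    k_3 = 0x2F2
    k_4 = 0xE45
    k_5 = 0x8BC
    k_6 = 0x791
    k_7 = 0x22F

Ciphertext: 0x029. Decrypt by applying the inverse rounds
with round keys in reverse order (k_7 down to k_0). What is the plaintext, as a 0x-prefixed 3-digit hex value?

0x724

s_0 = ciphertext = 0x029
s_1 = InvRound(s_0, k_7) = 0x483
s_2 = InvRound(s_1, k_6) = 0x84A
s_3 = InvRound(s_2, k_5) = 0x735
s_4 = InvRound(s_3, k_4) = 0x50A
s_5 = InvRound(s_4, k_3) = 0x52D
s_6 = InvRound(s_5, k_2) = 0xB59
s_7 = InvRound(s_6, k_1) = 0x331
s_8 = InvRound(s_7, k_0) = 0x724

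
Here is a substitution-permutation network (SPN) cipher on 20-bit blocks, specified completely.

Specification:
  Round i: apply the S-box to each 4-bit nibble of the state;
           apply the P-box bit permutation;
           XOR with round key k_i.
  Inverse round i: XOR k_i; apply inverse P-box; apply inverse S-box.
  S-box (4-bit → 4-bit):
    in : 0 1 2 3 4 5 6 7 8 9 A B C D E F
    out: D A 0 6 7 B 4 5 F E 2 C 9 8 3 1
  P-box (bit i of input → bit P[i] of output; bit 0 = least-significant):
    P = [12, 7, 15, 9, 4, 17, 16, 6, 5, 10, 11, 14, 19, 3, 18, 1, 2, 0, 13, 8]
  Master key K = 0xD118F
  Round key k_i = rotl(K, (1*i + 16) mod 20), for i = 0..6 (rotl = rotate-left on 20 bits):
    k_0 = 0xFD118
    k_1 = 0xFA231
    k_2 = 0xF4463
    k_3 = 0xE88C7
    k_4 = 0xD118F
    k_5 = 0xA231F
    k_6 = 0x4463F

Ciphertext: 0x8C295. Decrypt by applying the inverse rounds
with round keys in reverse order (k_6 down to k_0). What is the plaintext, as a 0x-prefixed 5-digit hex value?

s_0 = ciphertext = 0x8C295
s_1 = InvRound(s_0, k_6) = 0x28E23
s_2 = InvRound(s_1, k_5) = 0x0E4F6
s_3 = InvRound(s_2, k_4) = 0x94507
s_4 = InvRound(s_3, k_3) = 0xD6993
s_5 = InvRound(s_4, k_2) = 0xB245A
s_6 = InvRound(s_5, k_1) = 0xA9EDB
s_7 = InvRound(s_6, k_0) = 0x1B9B1

0x1B9B1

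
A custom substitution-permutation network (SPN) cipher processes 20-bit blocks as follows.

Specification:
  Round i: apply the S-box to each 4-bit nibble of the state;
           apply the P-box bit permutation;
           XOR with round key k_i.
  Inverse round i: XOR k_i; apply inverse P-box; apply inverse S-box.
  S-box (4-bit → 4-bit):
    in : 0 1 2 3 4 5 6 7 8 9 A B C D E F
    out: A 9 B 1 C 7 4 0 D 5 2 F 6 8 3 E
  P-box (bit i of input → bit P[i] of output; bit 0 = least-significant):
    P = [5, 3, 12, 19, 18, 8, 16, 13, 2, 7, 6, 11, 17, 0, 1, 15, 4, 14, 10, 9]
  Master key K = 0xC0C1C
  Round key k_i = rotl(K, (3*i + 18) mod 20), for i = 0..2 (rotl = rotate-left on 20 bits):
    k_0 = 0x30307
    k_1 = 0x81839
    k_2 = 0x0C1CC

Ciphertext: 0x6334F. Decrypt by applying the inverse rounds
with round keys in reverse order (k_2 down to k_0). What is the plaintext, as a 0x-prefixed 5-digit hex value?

s_0 = ciphertext = 0x6334F
s_1 = InvRound(s_0, k_2) = 0x0BA16
s_2 = InvRound(s_1, k_1) = 0xDF3D2
s_3 = InvRound(s_2, k_0) = 0xE2514

0xE2514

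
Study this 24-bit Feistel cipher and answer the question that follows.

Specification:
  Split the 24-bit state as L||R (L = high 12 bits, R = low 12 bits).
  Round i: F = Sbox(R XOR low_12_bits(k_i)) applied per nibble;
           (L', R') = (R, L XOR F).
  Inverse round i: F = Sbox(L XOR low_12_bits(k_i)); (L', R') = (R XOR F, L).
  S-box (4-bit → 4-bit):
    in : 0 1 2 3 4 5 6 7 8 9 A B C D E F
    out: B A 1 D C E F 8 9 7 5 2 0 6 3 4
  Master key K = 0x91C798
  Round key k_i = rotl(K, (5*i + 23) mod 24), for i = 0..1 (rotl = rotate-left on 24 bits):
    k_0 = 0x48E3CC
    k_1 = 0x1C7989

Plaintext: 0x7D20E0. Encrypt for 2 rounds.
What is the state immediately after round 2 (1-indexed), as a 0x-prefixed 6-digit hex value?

s_0 = plaintext = 0x7D20E0
s_1 = Round(s_0, k_0) = 0x0E0AC2
s_2 = Round(s_1, k_1) = 0xAC2D22

0xAC2D22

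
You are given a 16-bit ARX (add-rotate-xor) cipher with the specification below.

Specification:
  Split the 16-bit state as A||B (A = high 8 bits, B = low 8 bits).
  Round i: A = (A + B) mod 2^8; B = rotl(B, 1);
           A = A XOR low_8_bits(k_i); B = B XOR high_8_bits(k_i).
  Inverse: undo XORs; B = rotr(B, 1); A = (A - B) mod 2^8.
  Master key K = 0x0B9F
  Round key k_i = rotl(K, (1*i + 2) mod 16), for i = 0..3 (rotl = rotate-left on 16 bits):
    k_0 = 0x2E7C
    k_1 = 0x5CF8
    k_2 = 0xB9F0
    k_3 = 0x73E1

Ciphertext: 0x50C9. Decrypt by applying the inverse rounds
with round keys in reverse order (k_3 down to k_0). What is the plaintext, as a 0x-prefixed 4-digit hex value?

0x339C

s_0 = ciphertext = 0x50C9
s_1 = InvRound(s_0, k_3) = 0x545D
s_2 = InvRound(s_1, k_2) = 0x3272
s_3 = InvRound(s_2, k_1) = 0xB317
s_4 = InvRound(s_3, k_0) = 0x339C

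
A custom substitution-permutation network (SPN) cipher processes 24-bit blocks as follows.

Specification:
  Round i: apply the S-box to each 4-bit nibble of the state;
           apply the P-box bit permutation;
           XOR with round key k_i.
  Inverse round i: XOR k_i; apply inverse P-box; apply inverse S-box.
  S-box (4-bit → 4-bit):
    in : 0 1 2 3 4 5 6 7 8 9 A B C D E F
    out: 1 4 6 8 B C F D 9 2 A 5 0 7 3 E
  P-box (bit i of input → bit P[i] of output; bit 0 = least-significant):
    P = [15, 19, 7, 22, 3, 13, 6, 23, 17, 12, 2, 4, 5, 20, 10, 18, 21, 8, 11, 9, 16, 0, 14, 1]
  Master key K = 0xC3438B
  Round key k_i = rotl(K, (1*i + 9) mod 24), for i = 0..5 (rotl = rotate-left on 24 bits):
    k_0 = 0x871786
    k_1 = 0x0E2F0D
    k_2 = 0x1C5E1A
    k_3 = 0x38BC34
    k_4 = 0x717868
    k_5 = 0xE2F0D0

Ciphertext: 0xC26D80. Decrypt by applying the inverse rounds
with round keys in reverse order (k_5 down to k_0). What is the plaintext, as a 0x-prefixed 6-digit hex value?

s_0 = ciphertext = 0xC26D80
s_1 = InvRound(s_0, k_5) = 0xCD1A10
s_2 = InvRound(s_1, k_4) = 0x184369
s_3 = InvRound(s_2, k_3) = 0x261FD0
s_4 = InvRound(s_3, k_2) = 0x5E90B2
s_5 = InvRound(s_4, k_1) = 0xAFDFE7
s_6 = InvRound(s_5, k_0) = 0x2B0C1E

0x2B0C1E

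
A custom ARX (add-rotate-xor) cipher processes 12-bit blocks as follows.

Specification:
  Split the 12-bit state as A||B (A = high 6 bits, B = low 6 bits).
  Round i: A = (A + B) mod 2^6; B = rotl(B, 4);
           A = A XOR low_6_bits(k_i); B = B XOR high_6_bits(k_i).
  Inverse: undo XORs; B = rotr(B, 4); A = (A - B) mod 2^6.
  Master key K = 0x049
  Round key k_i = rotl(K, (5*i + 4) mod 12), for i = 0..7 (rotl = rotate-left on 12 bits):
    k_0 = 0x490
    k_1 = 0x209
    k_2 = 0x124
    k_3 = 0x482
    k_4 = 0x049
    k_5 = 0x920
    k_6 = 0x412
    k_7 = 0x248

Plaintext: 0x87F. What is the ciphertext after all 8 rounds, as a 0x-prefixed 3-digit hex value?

0x1B9

s_0 = plaintext = 0x87F
s_1 = Round(s_0, k_0) = 0xC2D
s_2 = Round(s_1, k_1) = 0x513
s_3 = Round(s_2, k_2) = 0x0F0
s_4 = Round(s_3, k_3) = 0xC5E
s_5 = Round(s_4, k_4) = 0x1A6
s_6 = Round(s_5, k_5) = 0x30D
s_7 = Round(s_6, k_6) = 0x2C3
s_8 = Round(s_7, k_7) = 0x1B9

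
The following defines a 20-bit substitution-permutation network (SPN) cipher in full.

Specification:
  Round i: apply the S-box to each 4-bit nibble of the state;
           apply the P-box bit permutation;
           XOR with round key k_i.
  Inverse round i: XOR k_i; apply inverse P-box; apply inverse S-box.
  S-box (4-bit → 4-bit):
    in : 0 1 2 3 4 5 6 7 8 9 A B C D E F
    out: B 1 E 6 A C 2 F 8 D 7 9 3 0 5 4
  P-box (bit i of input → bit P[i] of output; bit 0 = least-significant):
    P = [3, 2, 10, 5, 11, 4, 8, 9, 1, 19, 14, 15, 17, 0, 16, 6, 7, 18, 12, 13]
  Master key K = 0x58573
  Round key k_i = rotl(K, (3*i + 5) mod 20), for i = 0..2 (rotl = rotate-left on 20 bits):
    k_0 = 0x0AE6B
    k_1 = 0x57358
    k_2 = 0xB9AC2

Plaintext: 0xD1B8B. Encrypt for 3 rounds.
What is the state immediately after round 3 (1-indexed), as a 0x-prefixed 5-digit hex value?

s_0 = plaintext = 0xD1B8B
s_1 = Round(s_0, k_0) = 0x22C41
s_2 = Round(s_1, k_1) = 0x84103
s_3 = Round(s_2, k_2) = 0xBB495

0xBB495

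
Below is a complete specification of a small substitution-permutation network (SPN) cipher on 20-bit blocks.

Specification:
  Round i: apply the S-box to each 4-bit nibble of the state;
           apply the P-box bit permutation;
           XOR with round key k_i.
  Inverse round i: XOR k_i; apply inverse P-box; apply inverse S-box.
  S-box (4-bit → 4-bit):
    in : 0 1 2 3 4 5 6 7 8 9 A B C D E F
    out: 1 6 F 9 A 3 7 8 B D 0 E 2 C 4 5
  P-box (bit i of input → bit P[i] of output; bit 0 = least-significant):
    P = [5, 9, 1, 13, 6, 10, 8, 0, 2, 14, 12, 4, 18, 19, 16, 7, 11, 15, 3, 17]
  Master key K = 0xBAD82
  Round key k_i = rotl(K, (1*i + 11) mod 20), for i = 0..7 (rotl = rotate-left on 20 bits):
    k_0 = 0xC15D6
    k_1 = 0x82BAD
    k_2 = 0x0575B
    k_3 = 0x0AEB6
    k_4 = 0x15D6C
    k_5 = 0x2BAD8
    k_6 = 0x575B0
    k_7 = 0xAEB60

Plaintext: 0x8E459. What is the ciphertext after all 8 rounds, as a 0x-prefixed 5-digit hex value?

0x0CDE1

s_0 = plaintext = 0x8E459
s_1 = Round(s_0, k_0) = 0xFF9A4
s_2 = Round(s_1, k_1) = 0xD11B1
s_3 = Round(s_2, k_2) = 0xB0050
s_4 = Round(s_3, k_3) = 0x62ADA
s_5 = Round(s_4, k_4) = 0xCD4E5
s_6 = Round(s_5, k_5) = 0x37968
s_7 = Round(s_6, k_6) = 0x74A44
s_8 = Round(s_7, k_7) = 0x0CDE1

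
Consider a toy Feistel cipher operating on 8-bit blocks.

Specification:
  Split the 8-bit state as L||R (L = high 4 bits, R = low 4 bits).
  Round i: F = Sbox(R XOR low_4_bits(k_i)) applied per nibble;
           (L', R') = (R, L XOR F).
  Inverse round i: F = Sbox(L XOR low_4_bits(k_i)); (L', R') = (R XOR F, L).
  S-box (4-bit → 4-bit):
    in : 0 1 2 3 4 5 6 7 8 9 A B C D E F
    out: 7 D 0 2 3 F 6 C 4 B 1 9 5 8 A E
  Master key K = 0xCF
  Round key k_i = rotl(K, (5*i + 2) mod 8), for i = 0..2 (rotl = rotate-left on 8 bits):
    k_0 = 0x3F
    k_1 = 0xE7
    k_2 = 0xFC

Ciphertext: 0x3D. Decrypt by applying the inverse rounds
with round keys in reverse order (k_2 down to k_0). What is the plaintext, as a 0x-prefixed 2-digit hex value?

0xD0

s_0 = ciphertext = 0x3D
s_1 = InvRound(s_0, k_2) = 0x33
s_2 = InvRound(s_1, k_1) = 0x03
s_3 = InvRound(s_2, k_0) = 0xD0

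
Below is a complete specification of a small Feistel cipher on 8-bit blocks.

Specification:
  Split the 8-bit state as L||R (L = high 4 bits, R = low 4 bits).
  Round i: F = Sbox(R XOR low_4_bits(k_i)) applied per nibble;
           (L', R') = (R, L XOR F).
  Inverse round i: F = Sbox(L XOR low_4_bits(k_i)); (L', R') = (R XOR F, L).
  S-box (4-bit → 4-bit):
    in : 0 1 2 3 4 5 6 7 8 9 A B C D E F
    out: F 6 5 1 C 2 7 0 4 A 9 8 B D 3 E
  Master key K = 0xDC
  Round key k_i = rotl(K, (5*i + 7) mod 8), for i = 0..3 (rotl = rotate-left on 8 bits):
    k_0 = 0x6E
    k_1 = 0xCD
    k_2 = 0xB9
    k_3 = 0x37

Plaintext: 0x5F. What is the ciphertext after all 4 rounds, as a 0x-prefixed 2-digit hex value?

0x1B

s_0 = plaintext = 0x5F
s_1 = Round(s_0, k_0) = 0xF3
s_2 = Round(s_1, k_1) = 0x3C
s_3 = Round(s_2, k_2) = 0xC1
s_4 = Round(s_3, k_3) = 0x1B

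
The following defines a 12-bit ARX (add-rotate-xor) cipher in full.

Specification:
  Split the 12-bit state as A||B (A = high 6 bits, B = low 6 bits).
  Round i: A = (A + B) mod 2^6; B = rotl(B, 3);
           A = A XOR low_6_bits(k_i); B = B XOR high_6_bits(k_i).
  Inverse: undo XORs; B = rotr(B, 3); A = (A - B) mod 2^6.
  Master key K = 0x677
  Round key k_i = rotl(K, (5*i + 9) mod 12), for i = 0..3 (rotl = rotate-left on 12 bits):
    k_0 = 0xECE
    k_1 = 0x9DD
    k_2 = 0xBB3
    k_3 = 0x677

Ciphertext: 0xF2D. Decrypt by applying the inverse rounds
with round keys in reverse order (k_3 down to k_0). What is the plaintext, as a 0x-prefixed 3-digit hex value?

s_0 = ciphertext = 0xF2D
s_1 = InvRound(s_0, k_3) = 0x966
s_2 = InvRound(s_1, k_2) = 0x541
s_3 = InvRound(s_2, k_1) = 0x534
s_4 = InvRound(s_3, k_0) = 0x879

0x879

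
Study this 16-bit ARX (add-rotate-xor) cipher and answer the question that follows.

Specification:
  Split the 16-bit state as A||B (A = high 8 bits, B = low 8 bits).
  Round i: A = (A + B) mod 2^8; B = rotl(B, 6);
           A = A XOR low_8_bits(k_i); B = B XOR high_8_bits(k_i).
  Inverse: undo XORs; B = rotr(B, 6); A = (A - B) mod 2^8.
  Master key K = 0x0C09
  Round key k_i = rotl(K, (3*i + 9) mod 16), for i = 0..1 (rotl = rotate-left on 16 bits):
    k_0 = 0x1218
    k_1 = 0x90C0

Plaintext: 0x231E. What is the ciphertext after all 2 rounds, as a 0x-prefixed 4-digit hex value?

s_0 = plaintext = 0x231E
s_1 = Round(s_0, k_0) = 0x5995
s_2 = Round(s_1, k_1) = 0x2EF5

0x2EF5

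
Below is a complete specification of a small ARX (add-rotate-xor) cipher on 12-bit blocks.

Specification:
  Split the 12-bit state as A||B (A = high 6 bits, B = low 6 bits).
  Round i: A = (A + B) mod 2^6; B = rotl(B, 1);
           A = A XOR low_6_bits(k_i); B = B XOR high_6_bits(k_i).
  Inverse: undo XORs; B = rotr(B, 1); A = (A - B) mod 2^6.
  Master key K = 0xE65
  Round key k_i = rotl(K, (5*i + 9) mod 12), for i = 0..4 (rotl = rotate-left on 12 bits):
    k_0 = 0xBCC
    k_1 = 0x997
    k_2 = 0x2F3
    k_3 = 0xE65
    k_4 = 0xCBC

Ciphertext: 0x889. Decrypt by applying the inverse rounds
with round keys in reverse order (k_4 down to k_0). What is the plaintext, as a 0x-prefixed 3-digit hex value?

0xF97

s_0 = ciphertext = 0x889
s_1 = InvRound(s_0, k_4) = 0x87D
s_2 = InvRound(s_1, k_3) = 0x082
s_3 = InvRound(s_2, k_2) = 0x364
s_4 = InvRound(s_3, k_1) = 0x641
s_5 = InvRound(s_4, k_0) = 0xF97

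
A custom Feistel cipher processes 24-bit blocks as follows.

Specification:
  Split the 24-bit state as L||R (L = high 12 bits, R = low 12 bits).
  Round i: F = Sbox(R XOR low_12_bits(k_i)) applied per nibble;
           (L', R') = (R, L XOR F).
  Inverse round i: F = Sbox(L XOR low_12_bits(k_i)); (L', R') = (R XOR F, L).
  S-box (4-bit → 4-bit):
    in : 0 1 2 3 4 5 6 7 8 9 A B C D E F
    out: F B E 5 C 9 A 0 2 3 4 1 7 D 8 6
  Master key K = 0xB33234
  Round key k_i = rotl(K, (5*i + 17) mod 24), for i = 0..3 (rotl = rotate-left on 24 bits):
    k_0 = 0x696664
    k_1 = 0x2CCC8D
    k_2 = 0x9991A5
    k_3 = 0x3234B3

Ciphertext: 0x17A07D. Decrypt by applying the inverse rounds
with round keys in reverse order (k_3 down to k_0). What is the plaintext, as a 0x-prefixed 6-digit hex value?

0x034F14

s_0 = ciphertext = 0x17A07D
s_1 = InvRound(s_0, k_3) = 0x90E17A
s_2 = InvRound(s_1, k_2) = 0x33B90E
s_3 = InvRound(s_2, k_1) = 0xF1433B
s_4 = InvRound(s_3, k_0) = 0x034F14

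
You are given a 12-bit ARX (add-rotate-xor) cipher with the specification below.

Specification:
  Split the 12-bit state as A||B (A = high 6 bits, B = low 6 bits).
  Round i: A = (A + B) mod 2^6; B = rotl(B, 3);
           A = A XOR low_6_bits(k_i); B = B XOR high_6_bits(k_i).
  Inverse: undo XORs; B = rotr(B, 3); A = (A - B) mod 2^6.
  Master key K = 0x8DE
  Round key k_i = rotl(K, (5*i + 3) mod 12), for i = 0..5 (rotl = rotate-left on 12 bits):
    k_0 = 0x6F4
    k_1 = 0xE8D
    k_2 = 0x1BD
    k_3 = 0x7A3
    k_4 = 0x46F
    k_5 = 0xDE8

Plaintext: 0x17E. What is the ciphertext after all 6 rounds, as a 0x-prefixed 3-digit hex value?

0x1CC

s_0 = plaintext = 0x17E
s_1 = Round(s_0, k_0) = 0xDEC
s_2 = Round(s_1, k_1) = 0xB9F
s_3 = Round(s_2, k_2) = 0xC3D
s_4 = Round(s_3, k_3) = 0x3B1
s_5 = Round(s_4, k_4) = 0x41F
s_6 = Round(s_5, k_5) = 0x1CC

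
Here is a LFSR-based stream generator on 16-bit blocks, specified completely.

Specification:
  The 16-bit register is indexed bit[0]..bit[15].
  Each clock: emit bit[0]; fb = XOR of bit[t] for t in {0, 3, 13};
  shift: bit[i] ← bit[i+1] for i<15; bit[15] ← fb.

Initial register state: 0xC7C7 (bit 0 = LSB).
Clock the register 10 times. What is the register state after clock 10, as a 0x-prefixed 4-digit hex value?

0xAC71

reg_0 = 0xC7C7
clock 1: out=1, reg = 0xE3E3
clock 2: out=1, reg = 0x71F1
clock 3: out=1, reg = 0x38F8
clock 4: out=0, reg = 0x1C7C
clock 5: out=0, reg = 0x8E3E
clock 6: out=0, reg = 0xC71F
clock 7: out=1, reg = 0x638F
clock 8: out=1, reg = 0xB1C7
clock 9: out=1, reg = 0x58E3
clock 10: out=1, reg = 0xAC71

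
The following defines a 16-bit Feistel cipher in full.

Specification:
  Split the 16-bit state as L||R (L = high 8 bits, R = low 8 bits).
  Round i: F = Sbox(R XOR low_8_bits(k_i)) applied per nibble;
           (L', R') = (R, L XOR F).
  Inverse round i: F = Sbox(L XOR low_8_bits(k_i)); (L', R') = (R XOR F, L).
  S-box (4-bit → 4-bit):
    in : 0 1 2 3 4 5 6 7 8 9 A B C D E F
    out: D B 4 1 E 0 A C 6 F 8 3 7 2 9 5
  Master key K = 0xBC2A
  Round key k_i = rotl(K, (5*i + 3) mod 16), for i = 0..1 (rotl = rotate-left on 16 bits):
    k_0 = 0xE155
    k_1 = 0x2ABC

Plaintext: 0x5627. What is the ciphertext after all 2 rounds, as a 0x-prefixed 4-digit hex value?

s_0 = plaintext = 0x5627
s_1 = Round(s_0, k_0) = 0x2792
s_2 = Round(s_1, k_1) = 0x926E

0x926E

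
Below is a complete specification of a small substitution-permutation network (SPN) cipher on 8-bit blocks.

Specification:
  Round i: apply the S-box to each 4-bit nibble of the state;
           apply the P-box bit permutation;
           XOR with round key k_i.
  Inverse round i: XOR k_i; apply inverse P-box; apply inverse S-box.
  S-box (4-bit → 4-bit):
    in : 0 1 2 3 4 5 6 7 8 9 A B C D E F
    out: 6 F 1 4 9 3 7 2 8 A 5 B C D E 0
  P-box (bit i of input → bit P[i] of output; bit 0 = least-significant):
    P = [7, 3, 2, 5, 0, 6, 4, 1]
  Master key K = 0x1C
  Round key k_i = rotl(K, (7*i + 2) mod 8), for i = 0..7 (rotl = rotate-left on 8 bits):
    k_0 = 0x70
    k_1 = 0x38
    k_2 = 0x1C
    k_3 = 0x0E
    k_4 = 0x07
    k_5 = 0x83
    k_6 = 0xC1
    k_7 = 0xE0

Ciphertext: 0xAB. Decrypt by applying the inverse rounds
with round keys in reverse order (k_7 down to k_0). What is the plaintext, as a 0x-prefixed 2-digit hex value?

s_0 = ciphertext = 0xAB
s_1 = InvRound(s_0, k_7) = 0xB7
s_2 = InvRound(s_1, k_6) = 0xEC
s_3 = InvRound(s_2, k_5) = 0xBE
s_4 = InvRound(s_3, k_4) = 0xAB
s_5 = InvRound(s_4, k_3) = 0x2D
s_6 = InvRound(s_5, k_2) = 0xA8
s_7 = InvRound(s_6, k_1) = 0x32
s_8 = InvRound(s_7, k_0) = 0x9F

0x9F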